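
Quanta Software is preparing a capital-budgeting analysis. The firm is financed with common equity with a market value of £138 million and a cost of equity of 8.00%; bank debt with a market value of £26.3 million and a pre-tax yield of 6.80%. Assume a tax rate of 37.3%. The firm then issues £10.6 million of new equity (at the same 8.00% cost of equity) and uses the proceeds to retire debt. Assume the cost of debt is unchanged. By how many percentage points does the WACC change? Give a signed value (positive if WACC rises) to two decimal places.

+0.24 pp

Current WACC:
Total capital V = 138 + 26.3 = 164.3.
Equity: weight = 138/164.3 = 0.8399; cost = 8%.
Bank debt: weight = 26.3/164.3 = 0.1601; after-tax cost = 6.8% × (1 − 37.3%) = 4.2636%.
WACC = 0.8399 × 8.0000% + 0.1601 × 4.2636% = 7.4019%.
After the change:
Total capital V = 148.6 + 15.7 = 164.3.
Equity: weight = 148.6/164.3 = 0.9044; cost = 8%.
Bank debt: weight = 15.7/164.3 = 0.0956; after-tax cost = 6.8% × (1 − 37.3%) = 4.2636%.
WACC = 0.9044 × 8.0000% + 0.0956 × 4.2636% = 7.6430%.
Change in WACC = 7.6430% − 7.4019% = 0.2411 pp.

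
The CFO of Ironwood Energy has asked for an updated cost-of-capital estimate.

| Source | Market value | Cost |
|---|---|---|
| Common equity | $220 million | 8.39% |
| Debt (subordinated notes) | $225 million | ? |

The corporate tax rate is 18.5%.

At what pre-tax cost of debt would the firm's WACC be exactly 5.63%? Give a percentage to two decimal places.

Total capital V = 220 + 225 = 445.
Equity weight = 220/445 = 0.4944.
Subordinated notes weight = 225/445 = 0.5056.
Equity contribution = 0.4944 × 8.39% = 4.1479%.
Remaining for debt = 5.63% − 4.1479% = 1.4821%.
Rd × (1 − 18.5%) × 0.5056 = 1.4821%  ⇒  Rd = 3.5967%.

3.60%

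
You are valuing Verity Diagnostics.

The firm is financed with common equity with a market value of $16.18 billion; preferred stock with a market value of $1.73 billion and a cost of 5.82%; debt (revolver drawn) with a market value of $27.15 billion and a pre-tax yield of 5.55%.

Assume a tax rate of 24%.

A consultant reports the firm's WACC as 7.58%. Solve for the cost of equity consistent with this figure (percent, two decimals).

13.41%

Total capital V = 16.18 + 1.73 + 27.15 = 45.06.
Equity weight = 16.18/45.06 = 0.3591.
Preferred weight = 1.73/45.06 = 0.0384.
Revolver drawn weight = 27.15/45.06 = 0.6025.
Debt contribution = 0.6025 × 5.55% × (1 − 24%) = 2.5415%.
Preferred contribution = 0.0384 × 5.82% = 0.2234%.
Required equity contribution = 7.58% − 2.7649% = 4.8151%.
Re = 4.8151% / 0.3591 = 13.4096%.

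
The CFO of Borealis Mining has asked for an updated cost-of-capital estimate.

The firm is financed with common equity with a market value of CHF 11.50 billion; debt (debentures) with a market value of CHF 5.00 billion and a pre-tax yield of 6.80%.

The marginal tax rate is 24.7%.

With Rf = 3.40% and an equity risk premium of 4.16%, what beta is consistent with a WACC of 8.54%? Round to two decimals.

1.59

Total capital V = 11.5 + 5 = 16.5.
Equity weight = 11.5/16.5 = 0.6970.
Debentures weight = 5/16.5 = 0.3030.
Debt contribution = 0.3030 × 6.8% × (1 − 24.7%) = 1.5516%.
Required equity contribution = 8.54% − 1.5516% = 6.9884%  ⇒  Re = 10.0268%.
CAPM: 10.0268% = 3.4% + β × 4.16%  ⇒  β = 1.5930.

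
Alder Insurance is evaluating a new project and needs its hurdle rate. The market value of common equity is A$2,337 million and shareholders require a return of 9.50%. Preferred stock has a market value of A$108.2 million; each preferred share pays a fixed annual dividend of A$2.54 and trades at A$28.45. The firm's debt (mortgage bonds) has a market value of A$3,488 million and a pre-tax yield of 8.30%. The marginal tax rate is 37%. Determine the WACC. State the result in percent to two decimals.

Cost of preferred: Rp = 2.54 / 28.45 = 8.9279%.
Total capital V = 2337 + 108.2 + 3488 = 5933.2.
Equity: weight = 2337/5933.2 = 0.3939; cost = 9.5%.
Preferred: weight = 108.2/5933.2 = 0.0182; cost = 8.9279%.
Mortgage bonds: weight = 3488/5933.2 = 0.5879; after-tax cost = 8.3% × (1 − 37%) = 5.2290%.
WACC = 0.3939 × 9.5000% + 0.0182 × 8.9279% + 0.5879 × 5.2290% = 6.9787%.

6.98%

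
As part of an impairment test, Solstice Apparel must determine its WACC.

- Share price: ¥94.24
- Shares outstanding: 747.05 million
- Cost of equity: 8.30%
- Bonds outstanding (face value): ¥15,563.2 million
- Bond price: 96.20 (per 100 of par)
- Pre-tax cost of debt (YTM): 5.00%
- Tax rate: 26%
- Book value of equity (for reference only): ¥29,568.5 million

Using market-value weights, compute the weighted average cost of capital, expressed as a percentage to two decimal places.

Market value of equity E = 94.24 × 747.05m = 70401.992m. Market value of debt D = 15563.2m × 96.2/100 = 14971.7984m.
Total capital V = 70401.992 + 14971.7984 = 85373.7904.
Equity: weight = 70401.992/85373.7904 = 0.8246; cost = 8.3%.
Bonds outstanding: weight = 14971.7984/85373.7904 = 0.1754; after-tax cost = 5% × (1 − 26%) = 3.7000%.
WACC = 0.8246 × 8.3000% + 0.1754 × 3.7000% = 7.4933%.

7.49%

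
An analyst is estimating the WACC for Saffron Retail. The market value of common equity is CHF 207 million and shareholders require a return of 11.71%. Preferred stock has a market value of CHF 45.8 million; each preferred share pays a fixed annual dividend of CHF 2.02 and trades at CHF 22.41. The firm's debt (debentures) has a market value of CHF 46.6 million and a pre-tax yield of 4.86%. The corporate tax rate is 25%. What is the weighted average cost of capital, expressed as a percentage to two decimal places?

Cost of preferred: Rp = 2.02 / 22.41 = 9.0138%.
Total capital V = 207 + 45.8 + 46.6 = 299.4.
Equity: weight = 207/299.4 = 0.6914; cost = 11.71%.
Preferred: weight = 45.8/299.4 = 0.1530; cost = 9.0138%.
Debentures: weight = 46.6/299.4 = 0.1556; after-tax cost = 4.86% × (1 − 25%) = 3.6450%.
WACC = 0.6914 × 11.7100% + 0.1530 × 9.0138% + 0.1556 × 3.6450% = 10.0423%.

10.04%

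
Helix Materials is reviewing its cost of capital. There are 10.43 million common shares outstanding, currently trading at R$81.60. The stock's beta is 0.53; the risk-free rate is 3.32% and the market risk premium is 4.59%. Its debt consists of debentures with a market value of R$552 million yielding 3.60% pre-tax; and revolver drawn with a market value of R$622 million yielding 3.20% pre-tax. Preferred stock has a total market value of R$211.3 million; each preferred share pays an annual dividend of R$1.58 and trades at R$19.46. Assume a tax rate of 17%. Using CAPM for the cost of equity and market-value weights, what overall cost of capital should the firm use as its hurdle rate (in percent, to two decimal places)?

Cost of equity via CAPM: Re = 3.32% + 0.53 × 4.59% = 5.7527%.
Cost of preferred: Rp = 1.58 / 19.46 = 8.1192%.
Market value of equity E = 81.6 × 10.43m = 851.088m.
Total capital V = 851.088 + 211.3 + 552 + 622 = 2236.388.
Equity: weight = 851.088/2236.388 = 0.3806; cost = 5.7527%.
Preferred: weight = 211.3/2236.388 = 0.0945; cost = 8.1192%.
Debentures: weight = 552/2236.388 = 0.2468; after-tax cost = 3.6% × (1 − 17%) = 2.9880%.
Revolver drawn: weight = 622/2236.388 = 0.2781; after-tax cost = 3.2% × (1 − 17%) = 2.6560%.
WACC = 0.3806 × 5.7527% + 0.0945 × 8.1192% + 0.2468 × 2.9880% + 0.2781 × 2.6560% = 4.4326%.

4.43%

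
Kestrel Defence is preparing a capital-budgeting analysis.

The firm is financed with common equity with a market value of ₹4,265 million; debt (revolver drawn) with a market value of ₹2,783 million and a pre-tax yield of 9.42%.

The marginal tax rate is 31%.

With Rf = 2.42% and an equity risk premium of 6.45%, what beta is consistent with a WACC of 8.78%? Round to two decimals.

1.22

Total capital V = 4265 + 2783 = 7048.
Equity weight = 4265/7048 = 0.6051.
Revolver drawn weight = 2783/7048 = 0.3949.
Debt contribution = 0.3949 × 9.42% × (1 − 31%) = 2.5665%.
Required equity contribution = 8.78% − 2.5665% = 6.2135%  ⇒  Re = 10.2679%.
CAPM: 10.2679% = 2.42% + β × 6.45%  ⇒  β = 1.2167.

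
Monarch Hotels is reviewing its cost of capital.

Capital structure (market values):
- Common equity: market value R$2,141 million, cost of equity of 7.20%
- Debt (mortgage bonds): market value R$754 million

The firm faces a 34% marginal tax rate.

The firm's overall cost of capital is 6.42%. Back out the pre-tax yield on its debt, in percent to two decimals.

Total capital V = 2141 + 754 = 2895.
Equity weight = 2141/2895 = 0.7396.
Mortgage bonds weight = 754/2895 = 0.2604.
Equity contribution = 0.7396 × 7.2% = 5.3248%.
Remaining for debt = 6.42% − 5.3248% = 1.0952%.
Rd × (1 − 34%) × 0.2604 = 1.0952%  ⇒  Rd = 6.3715%.

6.37%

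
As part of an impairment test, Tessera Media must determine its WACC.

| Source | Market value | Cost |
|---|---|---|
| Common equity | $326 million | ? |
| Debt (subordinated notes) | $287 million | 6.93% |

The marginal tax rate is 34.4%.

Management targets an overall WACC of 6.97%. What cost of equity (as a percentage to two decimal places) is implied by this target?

Total capital V = 326 + 287 = 613.
Equity weight = 326/613 = 0.5318.
Subordinated notes weight = 287/613 = 0.4682.
Debt contribution = 0.4682 × 6.93% × (1 − 34.4%) = 2.1284%.
Required equity contribution = 6.97% − 2.1284% = 4.8416%.
Re = 4.8416% / 0.5318 = 9.1039%.

9.10%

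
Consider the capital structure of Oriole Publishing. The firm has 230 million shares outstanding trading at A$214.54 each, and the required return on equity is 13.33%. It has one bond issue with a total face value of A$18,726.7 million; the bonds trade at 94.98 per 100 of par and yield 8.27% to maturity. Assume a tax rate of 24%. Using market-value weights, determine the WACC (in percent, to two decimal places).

11.46%

Market value of equity E = 214.54 × 230m = 49344.2m. Market value of debt D = 18726.7m × 94.98/100 = 17786.61966m.
Total capital V = 49344.2 + 17786.61966 = 67130.81966.
Equity: weight = 49344.2/67130.81966 = 0.7350; cost = 13.33%.
Bonds outstanding: weight = 17786.61966/67130.81966 = 0.2650; after-tax cost = 8.27% × (1 − 24%) = 6.2852%.
WACC = 0.7350 × 13.3300% + 0.2650 × 6.2852% = 11.4634%.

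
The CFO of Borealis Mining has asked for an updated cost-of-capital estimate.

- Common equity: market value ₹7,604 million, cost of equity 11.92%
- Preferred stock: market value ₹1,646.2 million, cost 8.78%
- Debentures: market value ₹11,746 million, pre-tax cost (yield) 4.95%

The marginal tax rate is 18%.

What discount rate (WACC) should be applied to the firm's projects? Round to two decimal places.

7.28%

Total capital V = 7604 + 1646.2 + 11746 = 20996.2.
Equity: weight = 7604/20996.2 = 0.3622; cost = 11.92%.
Preferred: weight = 1646.2/20996.2 = 0.0784; cost = 8.78%.
Debentures: weight = 11746/20996.2 = 0.5594; after-tax cost = 4.95% × (1 − 18%) = 4.0590%.
WACC = 0.3622 × 11.9200% + 0.0784 × 8.7800% + 0.5594 × 4.0590% = 7.2761%.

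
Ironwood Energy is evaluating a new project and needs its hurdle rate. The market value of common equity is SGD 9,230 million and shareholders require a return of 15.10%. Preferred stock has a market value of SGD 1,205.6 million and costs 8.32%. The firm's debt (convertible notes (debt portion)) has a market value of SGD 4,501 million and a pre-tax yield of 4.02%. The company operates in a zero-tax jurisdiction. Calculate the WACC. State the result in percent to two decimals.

Total capital V = 9230 + 1205.6 + 4501 = 14936.6.
Equity: weight = 9230/14936.6 = 0.6179; cost = 15.1%.
Preferred: weight = 1205.6/14936.6 = 0.0807; cost = 8.32%.
Convertible notes (debt portion): weight = 4501/14936.6 = 0.3013; after-tax cost = 4.02% × (1 − 0%) = 4.0200%.
WACC = 0.6179 × 15.1000% + 0.0807 × 8.3200% + 0.3013 × 4.0200% = 11.2139%.

11.21%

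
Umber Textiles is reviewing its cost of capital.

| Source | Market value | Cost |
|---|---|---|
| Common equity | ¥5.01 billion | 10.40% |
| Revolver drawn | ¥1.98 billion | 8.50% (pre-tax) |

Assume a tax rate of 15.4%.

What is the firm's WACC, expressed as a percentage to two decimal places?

9.49%

Total capital V = 5.01 + 1.98 = 6.99.
Equity: weight = 5.01/6.99 = 0.7167; cost = 10.4%.
Revolver drawn: weight = 1.98/6.99 = 0.2833; after-tax cost = 8.5% × (1 − 15.4%) = 7.1910%.
WACC = 0.7167 × 10.4000% + 0.2833 × 7.1910% = 9.4910%.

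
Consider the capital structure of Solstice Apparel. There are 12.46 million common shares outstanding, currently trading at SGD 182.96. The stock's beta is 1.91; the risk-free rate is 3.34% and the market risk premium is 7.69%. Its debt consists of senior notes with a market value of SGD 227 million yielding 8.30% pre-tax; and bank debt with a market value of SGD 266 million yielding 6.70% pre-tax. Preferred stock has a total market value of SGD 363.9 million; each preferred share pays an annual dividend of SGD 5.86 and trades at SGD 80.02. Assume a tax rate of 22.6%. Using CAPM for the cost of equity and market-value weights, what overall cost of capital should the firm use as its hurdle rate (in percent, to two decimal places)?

14.86%

Cost of equity via CAPM: Re = 3.34% + 1.91 × 7.69% = 18.0279%.
Cost of preferred: Rp = 5.86 / 80.02 = 7.3232%.
Market value of equity E = 182.96 × 12.46m = 2279.6816m.
Total capital V = 2279.6816 + 363.9 + 227 + 266 = 3136.5816.
Equity: weight = 2279.6816/3136.5816 = 0.7268; cost = 18.0279%.
Preferred: weight = 363.9/3136.5816 = 0.1160; cost = 7.3232%.
Senior notes: weight = 227/3136.5816 = 0.0724; after-tax cost = 8.3% × (1 − 22.6%) = 6.4242%.
Bank debt: weight = 266/3136.5816 = 0.0848; after-tax cost = 6.7% × (1 − 22.6%) = 5.1858%.
WACC = 0.7268 × 18.0279% + 0.1160 × 7.3232% + 0.0724 × 6.4242% + 0.0848 × 5.1858% = 14.8571%.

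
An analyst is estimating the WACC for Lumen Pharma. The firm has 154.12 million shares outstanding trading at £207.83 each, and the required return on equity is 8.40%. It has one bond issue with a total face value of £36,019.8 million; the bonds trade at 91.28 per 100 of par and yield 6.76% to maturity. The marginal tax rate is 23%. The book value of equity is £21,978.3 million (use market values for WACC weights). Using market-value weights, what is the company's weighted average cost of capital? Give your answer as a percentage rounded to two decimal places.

Market value of equity E = 207.83 × 154.12m = 32030.7596m. Market value of debt D = 36019.8m × 91.28/100 = 32878.87344m.
Total capital V = 32030.7596 + 32878.87344 = 64909.63304.
Equity: weight = 32030.7596/64909.63304 = 0.4935; cost = 8.4%.
Bonds outstanding: weight = 32878.87344/64909.63304 = 0.5065; after-tax cost = 6.76% × (1 − 23%) = 5.2052%.
WACC = 0.4935 × 8.4000% + 0.5065 × 5.2052% = 6.7817%.

6.78%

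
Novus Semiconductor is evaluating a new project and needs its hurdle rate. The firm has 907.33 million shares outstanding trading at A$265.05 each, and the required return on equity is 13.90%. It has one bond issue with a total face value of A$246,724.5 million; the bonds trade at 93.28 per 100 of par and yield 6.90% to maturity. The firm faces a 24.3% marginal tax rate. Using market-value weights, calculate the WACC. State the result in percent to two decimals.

9.66%

Market value of equity E = 265.05 × 907.33m = 240487.8165m. Market value of debt D = 246724.5m × 93.28/100 = 230144.6136m.
Total capital V = 240487.8165 + 230144.6136 = 470632.4301.
Equity: weight = 240487.8165/470632.4301 = 0.5110; cost = 13.9%.
Bonds outstanding: weight = 230144.6136/470632.4301 = 0.4890; after-tax cost = 6.9% × (1 − 24.3%) = 5.2233%.
WACC = 0.5110 × 13.9000% + 0.4890 × 5.2233% = 9.6570%.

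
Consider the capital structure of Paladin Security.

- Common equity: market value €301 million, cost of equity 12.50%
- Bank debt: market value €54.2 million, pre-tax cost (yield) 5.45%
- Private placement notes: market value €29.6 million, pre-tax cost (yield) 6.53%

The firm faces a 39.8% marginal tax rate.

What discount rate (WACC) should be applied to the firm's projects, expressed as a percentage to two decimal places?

10.54%

Total capital V = 301 + 54.2 + 29.6 = 384.8.
Equity: weight = 301/384.8 = 0.7822; cost = 12.5%.
Bank debt: weight = 54.2/384.8 = 0.1409; after-tax cost = 5.45% × (1 − 39.8%) = 3.2809%.
Private placement notes: weight = 29.6/384.8 = 0.0769; after-tax cost = 6.53% × (1 − 39.8%) = 3.9311%.
WACC = 0.7822 × 12.5000% + 0.1409 × 3.2809% + 0.0769 × 3.9311% = 10.5423%.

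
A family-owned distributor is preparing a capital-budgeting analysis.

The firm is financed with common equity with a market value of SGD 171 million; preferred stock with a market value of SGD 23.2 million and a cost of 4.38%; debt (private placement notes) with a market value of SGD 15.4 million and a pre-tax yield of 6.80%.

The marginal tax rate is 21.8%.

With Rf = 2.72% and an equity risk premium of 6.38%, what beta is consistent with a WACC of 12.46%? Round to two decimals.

1.80

Total capital V = 171 + 23.2 + 15.4 = 209.6.
Equity weight = 171/209.6 = 0.8158.
Preferred weight = 23.2/209.6 = 0.1107.
Private placement notes weight = 15.4/209.6 = 0.0735.
Debt contribution = 0.0735 × 6.8% × (1 − 21.8%) = 0.3907%.
Preferred contribution = 0.1107 × 4.38% = 0.4848%.
Required equity contribution = 12.46% − 0.8755% = 11.5845%  ⇒  Re = 14.1995%.
CAPM: 14.1995% = 2.72% + β × 6.38%  ⇒  β = 1.7993.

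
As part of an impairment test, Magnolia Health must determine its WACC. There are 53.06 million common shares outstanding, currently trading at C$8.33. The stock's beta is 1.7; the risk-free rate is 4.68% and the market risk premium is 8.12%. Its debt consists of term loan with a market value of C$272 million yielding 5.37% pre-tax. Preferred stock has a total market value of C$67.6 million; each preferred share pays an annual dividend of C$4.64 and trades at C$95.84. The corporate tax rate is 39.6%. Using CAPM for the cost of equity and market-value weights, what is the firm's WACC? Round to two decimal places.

12.00%

Cost of equity via CAPM: Re = 4.68% + 1.7 × 8.12% = 18.4840%.
Cost of preferred: Rp = 4.64 / 95.84 = 4.8414%.
Market value of equity E = 8.33 × 53.06m = 441.9898m.
Total capital V = 441.9898 + 67.6 + 272 = 781.5898.
Equity: weight = 441.9898/781.5898 = 0.5655; cost = 18.484%.
Preferred: weight = 67.6/781.5898 = 0.0865; cost = 4.8414%.
Term loan: weight = 272/781.5898 = 0.3480; after-tax cost = 5.37% × (1 − 39.6%) = 3.2435%.
WACC = 0.5655 × 18.4840% + 0.0865 × 4.8414% + 0.3480 × 3.2435% = 12.0002%.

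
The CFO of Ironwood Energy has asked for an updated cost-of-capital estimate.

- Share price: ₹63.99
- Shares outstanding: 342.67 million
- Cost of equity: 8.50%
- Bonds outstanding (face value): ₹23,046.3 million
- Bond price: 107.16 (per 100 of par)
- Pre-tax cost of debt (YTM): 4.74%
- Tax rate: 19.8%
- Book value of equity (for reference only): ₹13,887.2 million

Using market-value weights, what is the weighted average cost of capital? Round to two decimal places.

6.01%

Market value of equity E = 63.99 × 342.67m = 21927.4533m. Market value of debt D = 23046.3m × 107.16/100 = 24696.41508m.
Total capital V = 21927.4533 + 24696.41508 = 46623.86838.
Equity: weight = 21927.4533/46623.86838 = 0.4703; cost = 8.5%.
Bonds outstanding: weight = 24696.41508/46623.86838 = 0.5297; after-tax cost = 4.74% × (1 − 19.8%) = 3.8015%.
WACC = 0.4703 × 8.5000% + 0.5297 × 3.8015% = 6.0112%.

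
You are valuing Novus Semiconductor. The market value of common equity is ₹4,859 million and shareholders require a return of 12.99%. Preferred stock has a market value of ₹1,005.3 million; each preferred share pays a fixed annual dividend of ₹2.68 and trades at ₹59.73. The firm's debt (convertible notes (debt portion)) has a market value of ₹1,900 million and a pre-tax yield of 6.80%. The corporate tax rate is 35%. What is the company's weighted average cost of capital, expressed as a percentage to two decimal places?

Cost of preferred: Rp = 2.68 / 59.73 = 4.4869%.
Total capital V = 4859 + 1005.3 + 1900 = 7764.3.
Equity: weight = 4859/7764.3 = 0.6258; cost = 12.99%.
Preferred: weight = 1005.3/7764.3 = 0.1295; cost = 4.4869%.
Convertible notes (debt portion): weight = 1900/7764.3 = 0.2447; after-tax cost = 6.8% × (1 − 35%) = 4.4200%.
WACC = 0.6258 × 12.9900% + 0.1295 × 4.4869% + 0.2447 × 4.4200% = 9.7919%.

9.79%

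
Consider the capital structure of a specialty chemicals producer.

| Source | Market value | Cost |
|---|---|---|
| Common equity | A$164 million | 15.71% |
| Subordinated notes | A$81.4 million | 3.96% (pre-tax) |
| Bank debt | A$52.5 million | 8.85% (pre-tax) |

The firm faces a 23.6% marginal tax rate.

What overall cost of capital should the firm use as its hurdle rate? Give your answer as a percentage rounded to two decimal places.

Total capital V = 164 + 81.4 + 52.5 = 297.9.
Equity: weight = 164/297.9 = 0.5505; cost = 15.71%.
Subordinated notes: weight = 81.4/297.9 = 0.2732; after-tax cost = 3.96% × (1 − 23.6%) = 3.0254%.
Bank debt: weight = 52.5/297.9 = 0.1762; after-tax cost = 8.85% × (1 − 23.6%) = 6.7614%.
WACC = 0.5505 × 15.7100% + 0.2732 × 3.0254% + 0.1762 × 6.7614% = 10.6669%.

10.67%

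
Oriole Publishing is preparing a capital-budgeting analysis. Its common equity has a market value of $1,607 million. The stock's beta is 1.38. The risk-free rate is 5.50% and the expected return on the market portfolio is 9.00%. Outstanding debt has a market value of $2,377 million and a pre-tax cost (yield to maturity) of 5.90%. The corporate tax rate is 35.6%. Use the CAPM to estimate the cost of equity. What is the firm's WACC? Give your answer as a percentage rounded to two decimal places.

6.43%

Market risk premium = 9.0% − 5.5% = 3.5%.
Cost of equity via CAPM: Re = 5.5% + 1.38 × 3.5% = 10.3300%.
Total capital V = 1607 + 2377 = 3984.
Equity: weight = 1607/3984 = 0.4034; cost = 10.33%.
Debt: weight = 2377/3984 = 0.5966; after-tax cost = 5.9% × (1 − 35.6%) = 3.7996%.
WACC = 0.4034 × 10.3300% + 0.5966 × 3.7996% = 6.4337%.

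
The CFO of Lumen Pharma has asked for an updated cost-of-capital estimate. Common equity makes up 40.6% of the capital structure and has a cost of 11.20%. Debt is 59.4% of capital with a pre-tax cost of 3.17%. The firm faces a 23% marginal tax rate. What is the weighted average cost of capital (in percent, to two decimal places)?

6.00%

After-tax cost of debt = 3.17% × (1 − 23%) = 2.4409%.
WACC = 0.406 × 11.2000% + 0.594 × 2.4409% = 5.9971%.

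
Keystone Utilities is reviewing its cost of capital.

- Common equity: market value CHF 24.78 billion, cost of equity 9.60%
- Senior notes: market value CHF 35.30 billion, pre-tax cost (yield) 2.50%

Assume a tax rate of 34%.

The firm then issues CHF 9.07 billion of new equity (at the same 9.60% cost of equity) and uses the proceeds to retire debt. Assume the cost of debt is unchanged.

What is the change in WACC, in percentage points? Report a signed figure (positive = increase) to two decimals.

Current WACC:
Total capital V = 24.78 + 35.3 = 60.08.
Equity: weight = 24.78/60.08 = 0.4125; cost = 9.6%.
Senior notes: weight = 35.3/60.08 = 0.5875; after-tax cost = 2.5% × (1 − 34%) = 1.6500%.
WACC = 0.4125 × 9.6000% + 0.5875 × 1.6500% = 4.9290%.
After the change:
Total capital V = 33.85 + 26.23 = 60.08.
Equity: weight = 33.85/60.08 = 0.5634; cost = 9.6%.
Senior notes: weight = 26.23/60.08 = 0.4366; after-tax cost = 2.5% × (1 − 34%) = 1.6500%.
WACC = 0.5634 × 9.6000% + 0.4366 × 1.6500% = 6.1292%.
Change in WACC = 6.1292% − 4.9290% = 1.2002 pp.

+1.20 pp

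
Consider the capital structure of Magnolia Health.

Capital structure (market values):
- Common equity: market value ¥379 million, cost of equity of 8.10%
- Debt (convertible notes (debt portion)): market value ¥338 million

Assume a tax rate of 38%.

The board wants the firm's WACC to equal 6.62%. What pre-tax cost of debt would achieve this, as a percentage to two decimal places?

Total capital V = 379 + 338 = 717.
Equity weight = 379/717 = 0.5286.
Convertible notes (debt portion) weight = 338/717 = 0.4714.
Equity contribution = 0.5286 × 8.1% = 4.2816%.
Remaining for debt = 6.62% − 4.2816% = 2.3384%.
Rd × (1 − 38%) × 0.4714 = 2.3384%  ⇒  Rd = 8.0008%.

8.00%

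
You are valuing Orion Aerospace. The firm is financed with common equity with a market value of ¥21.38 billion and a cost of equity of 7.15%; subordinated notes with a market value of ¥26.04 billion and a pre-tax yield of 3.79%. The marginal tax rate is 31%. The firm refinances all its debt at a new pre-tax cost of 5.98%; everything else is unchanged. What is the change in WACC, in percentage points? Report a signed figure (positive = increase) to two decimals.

+0.83 pp

Current WACC:
Total capital V = 21.38 + 26.04 = 47.42.
Equity: weight = 21.38/47.42 = 0.4509; cost = 7.15%.
Subordinated notes: weight = 26.04/47.42 = 0.5491; after-tax cost = 3.79% × (1 − 31%) = 2.6151%.
WACC = 0.4509 × 7.1500% + 0.5491 × 2.6151% = 4.6597%.
After the change:
Total capital V = 21.38 + 26.04 = 47.42.
Equity: weight = 21.38/47.42 = 0.4509; cost = 7.15%.
Subordinated notes: weight = 26.04/47.42 = 0.5491; after-tax cost = 5.98% × (1 − 31%) = 4.1262%.
WACC = 0.4509 × 7.1500% + 0.5491 × 4.1262% = 5.4895%.
Change in WACC = 5.4895% − 4.6597% = 0.8298 pp.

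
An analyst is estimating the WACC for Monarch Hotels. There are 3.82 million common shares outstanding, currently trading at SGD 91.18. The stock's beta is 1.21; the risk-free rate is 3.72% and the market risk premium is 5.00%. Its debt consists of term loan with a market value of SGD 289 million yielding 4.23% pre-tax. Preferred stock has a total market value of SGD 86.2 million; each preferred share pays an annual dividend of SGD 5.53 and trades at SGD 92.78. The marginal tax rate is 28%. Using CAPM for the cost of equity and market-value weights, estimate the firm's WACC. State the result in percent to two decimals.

6.63%

Cost of equity via CAPM: Re = 3.72% + 1.21 × 5.0% = 9.7700%.
Cost of preferred: Rp = 5.53 / 92.78 = 5.9603%.
Market value of equity E = 91.18 × 3.82m = 348.3076m.
Total capital V = 348.3076 + 86.2 + 289 = 723.5076.
Equity: weight = 348.3076/723.5076 = 0.4814; cost = 9.77%.
Preferred: weight = 86.2/723.5076 = 0.1191; cost = 5.9603%.
Term loan: weight = 289/723.5076 = 0.3994; after-tax cost = 4.23% × (1 − 28%) = 3.0456%.
WACC = 0.4814 × 9.7700% + 0.1191 × 5.9603% + 0.3994 × 3.0456% = 6.6301%.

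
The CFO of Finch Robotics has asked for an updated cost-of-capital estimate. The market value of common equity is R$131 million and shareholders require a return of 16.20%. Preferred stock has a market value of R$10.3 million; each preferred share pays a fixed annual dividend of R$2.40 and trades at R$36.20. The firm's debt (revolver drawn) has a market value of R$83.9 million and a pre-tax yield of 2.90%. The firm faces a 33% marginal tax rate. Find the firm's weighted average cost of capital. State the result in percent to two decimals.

10.45%

Cost of preferred: Rp = 2.4 / 36.2 = 6.6298%.
Total capital V = 131 + 10.3 + 83.9 = 225.2.
Equity: weight = 131/225.2 = 0.5817; cost = 16.2%.
Preferred: weight = 10.3/225.2 = 0.0457; cost = 6.6298%.
Revolver drawn: weight = 83.9/225.2 = 0.3726; after-tax cost = 2.9% × (1 − 33%) = 1.9430%.
WACC = 0.5817 × 16.2000% + 0.0457 × 6.6298% + 0.3726 × 1.9430% = 10.4507%.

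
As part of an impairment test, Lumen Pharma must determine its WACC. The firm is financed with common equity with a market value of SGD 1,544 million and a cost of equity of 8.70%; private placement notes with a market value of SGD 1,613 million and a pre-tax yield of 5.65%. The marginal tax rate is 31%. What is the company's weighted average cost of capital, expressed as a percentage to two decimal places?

Total capital V = 1544 + 1613 = 3157.
Equity: weight = 1544/3157 = 0.4891; cost = 8.7%.
Private placement notes: weight = 1613/3157 = 0.5109; after-tax cost = 5.65% × (1 − 31%) = 3.8985%.
WACC = 0.4891 × 8.7000% + 0.5109 × 3.8985% = 6.2468%.

6.25%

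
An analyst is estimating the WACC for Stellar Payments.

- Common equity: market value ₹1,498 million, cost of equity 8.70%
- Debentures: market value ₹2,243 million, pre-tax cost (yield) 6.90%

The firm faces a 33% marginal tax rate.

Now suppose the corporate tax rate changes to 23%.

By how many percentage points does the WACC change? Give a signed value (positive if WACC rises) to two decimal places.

+0.41 pp

Current WACC:
Total capital V = 1498 + 2243 = 3741.
Equity: weight = 1498/3741 = 0.4004; cost = 8.7%.
Debentures: weight = 2243/3741 = 0.5996; after-tax cost = 6.9% × (1 − 33%) = 4.6230%.
WACC = 0.4004 × 8.7000% + 0.5996 × 4.6230% = 6.2555%.
After the change:
Total capital V = 1498 + 2243 = 3741.
Equity: weight = 1498/3741 = 0.4004; cost = 8.7%.
Debentures: weight = 2243/3741 = 0.5996; after-tax cost = 6.9% × (1 − 23%) = 5.3130%.
WACC = 0.4004 × 8.7000% + 0.5996 × 5.3130% = 6.6692%.
Change in WACC = 6.6692% − 6.2555% = 0.4137 pp.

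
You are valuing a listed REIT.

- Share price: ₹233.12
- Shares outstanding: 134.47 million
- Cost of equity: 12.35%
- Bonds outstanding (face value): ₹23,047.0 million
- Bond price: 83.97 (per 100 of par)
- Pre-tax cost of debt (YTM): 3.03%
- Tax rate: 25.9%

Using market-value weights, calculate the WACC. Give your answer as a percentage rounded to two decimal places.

Market value of equity E = 233.12 × 134.47m = 31347.6464m. Market value of debt D = 23047m × 83.97/100 = 19352.5659m.
Total capital V = 31347.6464 + 19352.5659 = 50700.2123.
Equity: weight = 31347.6464/50700.2123 = 0.6183; cost = 12.35%.
Bonds outstanding: weight = 19352.5659/50700.2123 = 0.3817; after-tax cost = 3.03% × (1 − 25.9%) = 2.2452%.
WACC = 0.6183 × 12.3500% + 0.3817 × 2.2452% = 8.4930%.

8.49%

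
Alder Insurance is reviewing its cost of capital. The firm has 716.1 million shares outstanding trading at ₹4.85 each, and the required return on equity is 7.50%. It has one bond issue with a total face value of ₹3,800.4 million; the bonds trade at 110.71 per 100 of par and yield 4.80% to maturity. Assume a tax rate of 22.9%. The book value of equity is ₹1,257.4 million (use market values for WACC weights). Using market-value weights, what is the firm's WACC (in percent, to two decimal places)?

Market value of equity E = 4.85 × 716.1m = 3473.085m. Market value of debt D = 3800.4m × 110.71/100 = 4207.42284m.
Total capital V = 3473.085 + 4207.42284 = 7680.50784.
Equity: weight = 3473.085/7680.50784 = 0.4522; cost = 7.5%.
Bonds outstanding: weight = 4207.42284/7680.50784 = 0.5478; after-tax cost = 4.8% × (1 − 22.9%) = 3.7008%.
WACC = 0.4522 × 7.5000% + 0.5478 × 3.7008% = 5.4188%.

5.42%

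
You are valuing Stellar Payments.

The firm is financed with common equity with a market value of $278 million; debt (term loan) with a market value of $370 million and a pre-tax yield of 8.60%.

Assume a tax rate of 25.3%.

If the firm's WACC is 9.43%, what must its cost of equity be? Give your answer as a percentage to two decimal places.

Total capital V = 278 + 370 = 648.
Equity weight = 278/648 = 0.4290.
Term loan weight = 370/648 = 0.5710.
Debt contribution = 0.5710 × 8.6% × (1 − 25.3%) = 3.6681%.
Required equity contribution = 9.43% − 3.6681% = 5.7619%.
Re = 5.7619% / 0.4290 = 13.4305%.

13.43%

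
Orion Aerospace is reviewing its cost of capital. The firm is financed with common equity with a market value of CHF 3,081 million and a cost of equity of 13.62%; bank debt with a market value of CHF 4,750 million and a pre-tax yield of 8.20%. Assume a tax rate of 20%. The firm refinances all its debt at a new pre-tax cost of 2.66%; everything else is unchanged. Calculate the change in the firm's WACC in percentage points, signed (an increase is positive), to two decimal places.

Current WACC:
Total capital V = 3081 + 4750 = 7831.
Equity: weight = 3081/7831 = 0.3934; cost = 13.62%.
Bank debt: weight = 4750/7831 = 0.6066; after-tax cost = 8.2% × (1 − 20%) = 6.5600%.
WACC = 0.3934 × 13.6200% + 0.6066 × 6.5600% = 9.3377%.
After the change:
Total capital V = 3081 + 4750 = 7831.
Equity: weight = 3081/7831 = 0.3934; cost = 13.62%.
Bank debt: weight = 4750/7831 = 0.6066; after-tax cost = 2.66% × (1 − 20%) = 2.1280%.
WACC = 0.3934 × 13.6200% + 0.6066 × 2.1280% = 6.6494%.
Change in WACC = 6.6494% − 9.3377% = -2.6883 pp.

-2.69 pp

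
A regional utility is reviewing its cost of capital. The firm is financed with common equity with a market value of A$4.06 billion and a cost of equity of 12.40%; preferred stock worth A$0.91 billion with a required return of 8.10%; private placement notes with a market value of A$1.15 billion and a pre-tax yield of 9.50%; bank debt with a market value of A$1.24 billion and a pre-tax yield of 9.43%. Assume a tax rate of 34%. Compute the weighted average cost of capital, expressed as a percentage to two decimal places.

9.87%

Total capital V = 4.06 + 0.91 + 1.15 + 1.24 = 7.36.
Equity: weight = 4.06/7.36 = 0.5516; cost = 12.4%.
Preferred: weight = 0.91/7.36 = 0.1236; cost = 8.1%.
Private placement notes: weight = 1.15/7.36 = 0.1562; after-tax cost = 9.5% × (1 − 34%) = 6.2700%.
Bank debt: weight = 1.24/7.36 = 0.1685; after-tax cost = 9.43% × (1 − 34%) = 6.2238%.
WACC = 0.5516 × 12.4000% + 0.1236 × 8.1000% + 0.1562 × 6.2700% + 0.1685 × 6.2238% = 9.8700%.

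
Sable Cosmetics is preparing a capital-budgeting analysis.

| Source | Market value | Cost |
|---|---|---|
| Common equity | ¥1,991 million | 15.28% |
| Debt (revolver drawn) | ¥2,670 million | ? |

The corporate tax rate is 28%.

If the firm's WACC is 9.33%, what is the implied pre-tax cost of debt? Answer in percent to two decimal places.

6.80%

Total capital V = 1991 + 2670 = 4661.
Equity weight = 1991/4661 = 0.4272.
Revolver drawn weight = 2670/4661 = 0.5728.
Equity contribution = 0.4272 × 15.28% = 6.5270%.
Remaining for debt = 9.33% − 6.5270% = 2.8030%.
Rd × (1 − 28%) × 0.5728 = 2.8030%  ⇒  Rd = 6.7960%.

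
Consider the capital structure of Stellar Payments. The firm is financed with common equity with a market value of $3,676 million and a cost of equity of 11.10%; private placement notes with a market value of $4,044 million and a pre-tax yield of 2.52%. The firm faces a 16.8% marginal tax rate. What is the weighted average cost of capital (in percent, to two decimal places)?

Total capital V = 3676 + 4044 = 7720.
Equity: weight = 3676/7720 = 0.4762; cost = 11.1%.
Private placement notes: weight = 4044/7720 = 0.5238; after-tax cost = 2.52% × (1 − 16.8%) = 2.0966%.
WACC = 0.4762 × 11.1000% + 0.5238 × 2.0966% = 6.3837%.

6.38%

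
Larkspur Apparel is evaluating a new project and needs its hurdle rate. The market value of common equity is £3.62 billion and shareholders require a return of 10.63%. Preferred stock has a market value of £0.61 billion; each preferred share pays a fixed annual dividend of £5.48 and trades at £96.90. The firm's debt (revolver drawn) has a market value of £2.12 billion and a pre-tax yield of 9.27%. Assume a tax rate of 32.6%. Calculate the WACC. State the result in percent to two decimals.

8.69%

Cost of preferred: Rp = 5.48 / 96.9 = 5.6553%.
Total capital V = 3.62 + 0.61 + 2.12 = 6.35.
Equity: weight = 3.62/6.35 = 0.5701; cost = 10.63%.
Preferred: weight = 0.61/6.35 = 0.0961; cost = 5.6553%.
Revolver drawn: weight = 2.12/6.35 = 0.3339; after-tax cost = 9.27% × (1 − 32.6%) = 6.2480%.
WACC = 0.5701 × 10.6300% + 0.0961 × 5.6553% + 0.3339 × 6.2480% = 8.6891%.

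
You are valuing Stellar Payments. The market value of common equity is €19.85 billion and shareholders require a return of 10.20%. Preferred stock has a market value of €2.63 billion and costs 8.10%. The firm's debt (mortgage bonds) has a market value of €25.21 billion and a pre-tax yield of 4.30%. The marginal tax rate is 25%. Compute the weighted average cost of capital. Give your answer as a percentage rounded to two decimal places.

Total capital V = 19.85 + 2.63 + 25.21 = 47.69.
Equity: weight = 19.85/47.69 = 0.4162; cost = 10.2%.
Preferred: weight = 2.63/47.69 = 0.0551; cost = 8.1%.
Mortgage bonds: weight = 25.21/47.69 = 0.5286; after-tax cost = 4.3% × (1 − 25%) = 3.2250%.
WACC = 0.4162 × 10.2000% + 0.0551 × 8.1000% + 0.5286 × 3.2250% = 6.3970%.

6.40%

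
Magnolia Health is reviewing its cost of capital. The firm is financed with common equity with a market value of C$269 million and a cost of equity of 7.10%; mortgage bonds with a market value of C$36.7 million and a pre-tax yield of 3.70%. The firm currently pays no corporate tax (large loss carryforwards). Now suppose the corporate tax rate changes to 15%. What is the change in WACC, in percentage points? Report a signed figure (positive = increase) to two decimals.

-0.07 pp

Current WACC:
Total capital V = 269 + 36.7 = 305.7.
Equity: weight = 269/305.7 = 0.8799; cost = 7.1%.
Mortgage bonds: weight = 36.7/305.7 = 0.1201; after-tax cost = 3.7% × (1 − 0%) = 3.7000%.
WACC = 0.8799 × 7.1000% + 0.1201 × 3.7000% = 6.6918%.
After the change:
Total capital V = 269 + 36.7 = 305.7.
Equity: weight = 269/305.7 = 0.8799; cost = 7.1%.
Mortgage bonds: weight = 36.7/305.7 = 0.1201; after-tax cost = 3.7% × (1 − 15%) = 3.1450%.
WACC = 0.8799 × 7.1000% + 0.1201 × 3.1450% = 6.6252%.
Change in WACC = 6.6252% − 6.6918% = -0.0666 pp.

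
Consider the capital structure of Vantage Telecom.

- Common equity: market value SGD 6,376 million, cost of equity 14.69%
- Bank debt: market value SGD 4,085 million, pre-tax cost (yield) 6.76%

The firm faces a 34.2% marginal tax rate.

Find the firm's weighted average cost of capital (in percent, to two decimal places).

Total capital V = 6376 + 4085 = 10461.
Equity: weight = 6376/10461 = 0.6095; cost = 14.69%.
Bank debt: weight = 4085/10461 = 0.3905; after-tax cost = 6.76% × (1 − 34.2%) = 4.4481%.
WACC = 0.6095 × 14.6900% + 0.3905 × 4.4481% = 10.6906%.

10.69%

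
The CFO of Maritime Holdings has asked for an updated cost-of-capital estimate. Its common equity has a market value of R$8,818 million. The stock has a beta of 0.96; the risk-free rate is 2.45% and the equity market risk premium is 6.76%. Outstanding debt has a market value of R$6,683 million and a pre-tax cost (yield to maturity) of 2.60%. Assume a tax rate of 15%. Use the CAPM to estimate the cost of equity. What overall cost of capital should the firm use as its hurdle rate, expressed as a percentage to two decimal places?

6.04%

Cost of equity via CAPM: Re = 2.45% + 0.96 × 6.76% = 8.9396%.
Total capital V = 8818 + 6683 = 15501.
Equity: weight = 8818/15501 = 0.5689; cost = 8.9396%.
Debt: weight = 6683/15501 = 0.4311; after-tax cost = 2.6% × (1 − 15%) = 2.2100%.
WACC = 0.5689 × 8.9396% + 0.4311 × 2.2100% = 6.0382%.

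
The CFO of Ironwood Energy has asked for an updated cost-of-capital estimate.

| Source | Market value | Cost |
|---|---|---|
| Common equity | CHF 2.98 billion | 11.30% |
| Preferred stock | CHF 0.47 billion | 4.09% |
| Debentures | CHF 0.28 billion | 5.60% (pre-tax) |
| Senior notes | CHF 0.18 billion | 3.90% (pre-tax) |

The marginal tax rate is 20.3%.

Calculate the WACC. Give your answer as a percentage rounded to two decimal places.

Total capital V = 2.98 + 0.47 + 0.28 + 0.18 = 3.91.
Equity: weight = 2.98/3.91 = 0.7621; cost = 11.3%.
Preferred: weight = 0.47/3.91 = 0.1202; cost = 4.09%.
Debentures: weight = 0.28/3.91 = 0.0716; after-tax cost = 5.6% × (1 − 20.3%) = 4.4632%.
Senior notes: weight = 0.18/3.91 = 0.0460; after-tax cost = 3.9% × (1 − 20.3%) = 3.1083%.
WACC = 0.7621 × 11.3000% + 0.1202 × 4.0900% + 0.0716 × 4.4632% + 0.0460 × 3.1083% = 9.5666%.

9.57%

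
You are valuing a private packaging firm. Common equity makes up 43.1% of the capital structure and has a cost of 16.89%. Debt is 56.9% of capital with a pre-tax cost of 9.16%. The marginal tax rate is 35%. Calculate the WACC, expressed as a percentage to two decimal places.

10.67%

After-tax cost of debt = 9.16% × (1 − 35%) = 5.9540%.
WACC = 0.431 × 16.8900% + 0.569 × 5.9540% = 10.6674%.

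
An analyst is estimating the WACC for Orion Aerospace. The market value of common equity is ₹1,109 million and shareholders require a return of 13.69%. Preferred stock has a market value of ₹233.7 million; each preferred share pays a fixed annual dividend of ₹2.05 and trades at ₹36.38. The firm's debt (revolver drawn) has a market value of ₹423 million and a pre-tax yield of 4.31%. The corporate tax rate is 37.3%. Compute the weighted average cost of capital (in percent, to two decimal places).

Cost of preferred: Rp = 2.05 / 36.38 = 5.6350%.
Total capital V = 1109 + 233.7 + 423 = 1765.7.
Equity: weight = 1109/1765.7 = 0.6281; cost = 13.69%.
Preferred: weight = 233.7/1765.7 = 0.1324; cost = 5.635%.
Revolver drawn: weight = 423/1765.7 = 0.2396; after-tax cost = 4.31% × (1 − 37.3%) = 2.7024%.
WACC = 0.6281 × 13.6900% + 0.1324 × 5.6350% + 0.2396 × 2.7024% = 9.9916%.

9.99%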